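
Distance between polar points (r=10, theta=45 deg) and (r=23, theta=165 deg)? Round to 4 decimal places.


d = sqrt(r1^2 + r2^2 - 2*r1*r2*cos(t2-t1))
d = sqrt(10^2 + 23^2 - 2*10*23*cos(165-45)) = 29.3087

29.3087


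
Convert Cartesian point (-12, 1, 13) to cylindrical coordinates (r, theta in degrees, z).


r = sqrt((-12)^2 + 1^2) = 12.0416
theta = atan2(1, -12) = 175.2364 deg
z = 13

r = 12.0416, theta = 175.2364 deg, z = 13


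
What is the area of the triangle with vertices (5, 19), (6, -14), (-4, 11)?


Area = |x1(y2-y3) + x2(y3-y1) + x3(y1-y2)| / 2
= |5*(-14-11) + 6*(11-19) + -4*(19--14)| / 2
= 152.5

152.5


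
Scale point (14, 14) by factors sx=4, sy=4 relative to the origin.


Scaling: (x*sx, y*sy) = (14*4, 14*4) = (56, 56)

(56, 56)


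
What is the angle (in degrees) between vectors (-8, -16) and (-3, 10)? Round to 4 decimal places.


dot = -8*-3 + -16*10 = -136
|u| = 17.8885, |v| = 10.4403
cos(angle) = -0.7282
angle = 136.7357 degrees

136.7357 degrees


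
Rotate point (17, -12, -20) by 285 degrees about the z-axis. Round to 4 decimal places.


x' = 17*cos(285) - -12*sin(285) = -7.1912
y' = 17*sin(285) + -12*cos(285) = -19.5266
z' = -20

(-7.1912, -19.5266, -20)


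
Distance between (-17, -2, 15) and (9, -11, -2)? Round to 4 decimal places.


d = sqrt((9--17)^2 + (-11--2)^2 + (-2-15)^2) = 32.3419

32.3419


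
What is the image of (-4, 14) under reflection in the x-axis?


Reflection across x-axis: (x, y) -> (x, -y)
(-4, 14) -> (-4, -14)

(-4, -14)


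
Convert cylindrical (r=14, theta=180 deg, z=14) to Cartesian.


x = 14 * cos(180) = -14
y = 14 * sin(180) = 0
z = 14

(-14, 0, 14)


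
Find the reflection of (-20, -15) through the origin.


Reflection through origin: (x, y) -> (-x, -y)
(-20, -15) -> (20, 15)

(20, 15)


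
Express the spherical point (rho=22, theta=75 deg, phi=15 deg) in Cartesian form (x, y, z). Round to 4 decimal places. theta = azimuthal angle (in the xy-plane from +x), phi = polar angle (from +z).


x = 22 * sin(15) * cos(75) = 1.4737
y = 22 * sin(15) * sin(75) = 5.5
z = 22 * cos(15) = 21.2504

(1.4737, 5.5, 21.2504)


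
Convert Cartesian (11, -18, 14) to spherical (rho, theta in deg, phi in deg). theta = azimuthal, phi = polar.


rho = sqrt(11^2 + (-18)^2 + 14^2) = 25.318
theta = atan2(-18, 11) = 301.4296 deg
phi = acos(14/25.318) = 56.4292 deg

rho = 25.318, theta = 301.4296 deg, phi = 56.4292 deg


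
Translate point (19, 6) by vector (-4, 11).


Translation: (x+dx, y+dy) = (19+-4, 6+11) = (15, 17)

(15, 17)


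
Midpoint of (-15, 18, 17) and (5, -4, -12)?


Midpoint = ((-15+5)/2, (18+-4)/2, (17+-12)/2) = (-5, 7, 2.5)

(-5, 7, 2.5)


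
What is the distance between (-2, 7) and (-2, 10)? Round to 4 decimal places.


d = sqrt((-2--2)^2 + (10-7)^2) = 3

3


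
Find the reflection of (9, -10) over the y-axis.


Reflection across y-axis: (x, y) -> (-x, y)
(9, -10) -> (-9, -10)

(-9, -10)


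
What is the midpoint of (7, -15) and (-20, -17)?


Midpoint = ((7+-20)/2, (-15+-17)/2) = (-6.5, -16)

(-6.5, -16)


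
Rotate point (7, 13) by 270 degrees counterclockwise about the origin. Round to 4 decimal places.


x' = 7*cos(270) - 13*sin(270) = 13
y' = 7*sin(270) + 13*cos(270) = -7

(13, -7)


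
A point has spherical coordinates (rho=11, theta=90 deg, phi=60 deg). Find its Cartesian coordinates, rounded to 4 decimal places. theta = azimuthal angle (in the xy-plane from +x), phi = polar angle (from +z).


x = 11 * sin(60) * cos(90) = 0
y = 11 * sin(60) * sin(90) = 9.5263
z = 11 * cos(60) = 5.5

(0, 9.5263, 5.5)


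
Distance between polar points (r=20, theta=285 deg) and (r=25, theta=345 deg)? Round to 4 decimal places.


d = sqrt(r1^2 + r2^2 - 2*r1*r2*cos(t2-t1))
d = sqrt(20^2 + 25^2 - 2*20*25*cos(345-285)) = 22.9129

22.9129


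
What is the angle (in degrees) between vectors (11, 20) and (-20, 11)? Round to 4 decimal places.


dot = 11*-20 + 20*11 = 0
|u| = 22.8254, |v| = 22.8254
cos(angle) = 0
angle = 90 degrees

90 degrees


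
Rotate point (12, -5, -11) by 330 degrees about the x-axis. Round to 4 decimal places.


x' = 12
y' = -5*cos(330) - -11*sin(330) = -9.8301
z' = -5*sin(330) + -11*cos(330) = -7.0263

(12, -9.8301, -7.0263)


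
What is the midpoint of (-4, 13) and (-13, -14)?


Midpoint = ((-4+-13)/2, (13+-14)/2) = (-8.5, -0.5)

(-8.5, -0.5)


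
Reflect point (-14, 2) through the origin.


Reflection through origin: (x, y) -> (-x, -y)
(-14, 2) -> (14, -2)

(14, -2)


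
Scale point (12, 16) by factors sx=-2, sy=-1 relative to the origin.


Scaling: (x*sx, y*sy) = (12*-2, 16*-1) = (-24, -16)

(-24, -16)


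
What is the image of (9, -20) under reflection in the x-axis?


Reflection across x-axis: (x, y) -> (x, -y)
(9, -20) -> (9, 20)

(9, 20)


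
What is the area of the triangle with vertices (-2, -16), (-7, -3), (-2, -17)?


Area = |x1(y2-y3) + x2(y3-y1) + x3(y1-y2)| / 2
= |-2*(-3--17) + -7*(-17--16) + -2*(-16--3)| / 2
= 2.5

2.5


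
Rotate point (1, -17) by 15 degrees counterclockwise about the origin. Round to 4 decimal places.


x' = 1*cos(15) - -17*sin(15) = 5.3658
y' = 1*sin(15) + -17*cos(15) = -16.1619

(5.3658, -16.1619)


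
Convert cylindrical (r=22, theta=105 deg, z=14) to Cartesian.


x = 22 * cos(105) = -5.694
y = 22 * sin(105) = 21.2504
z = 14

(-5.694, 21.2504, 14)


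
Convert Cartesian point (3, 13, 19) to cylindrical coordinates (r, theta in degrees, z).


r = sqrt(3^2 + 13^2) = 13.3417
theta = atan2(13, 3) = 77.0054 deg
z = 19

r = 13.3417, theta = 77.0054 deg, z = 19


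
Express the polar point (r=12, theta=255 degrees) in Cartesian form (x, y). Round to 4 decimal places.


x = 12 * cos(255) = -3.1058
y = 12 * sin(255) = -11.5911

(-3.1058, -11.5911)


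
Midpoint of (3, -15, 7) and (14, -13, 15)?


Midpoint = ((3+14)/2, (-15+-13)/2, (7+15)/2) = (8.5, -14, 11)

(8.5, -14, 11)


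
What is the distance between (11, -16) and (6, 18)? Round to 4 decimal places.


d = sqrt((6-11)^2 + (18--16)^2) = 34.3657

34.3657


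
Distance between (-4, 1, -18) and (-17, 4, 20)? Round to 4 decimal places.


d = sqrt((-17--4)^2 + (4-1)^2 + (20--18)^2) = 40.2741

40.2741


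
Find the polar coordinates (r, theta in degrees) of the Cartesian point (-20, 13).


r = sqrt((-20)^2 + 13^2) = 23.8537
theta = atan2(13, -20) = 146.9761 degrees

r = 23.8537, theta = 146.9761 degrees


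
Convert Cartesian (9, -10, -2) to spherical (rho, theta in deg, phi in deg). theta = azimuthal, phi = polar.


rho = sqrt(9^2 + (-10)^2 + (-2)^2) = 13.6015
theta = atan2(-10, 9) = 311.9872 deg
phi = acos(-2/13.6015) = 98.4556 deg

rho = 13.6015, theta = 311.9872 deg, phi = 98.4556 deg


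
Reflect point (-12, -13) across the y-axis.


Reflection across y-axis: (x, y) -> (-x, y)
(-12, -13) -> (12, -13)

(12, -13)


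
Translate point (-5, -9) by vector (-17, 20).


Translation: (x+dx, y+dy) = (-5+-17, -9+20) = (-22, 11)

(-22, 11)


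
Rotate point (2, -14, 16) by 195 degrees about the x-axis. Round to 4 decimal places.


x' = 2
y' = -14*cos(195) - 16*sin(195) = 17.6641
z' = -14*sin(195) + 16*cos(195) = -11.8313

(2, 17.6641, -11.8313)


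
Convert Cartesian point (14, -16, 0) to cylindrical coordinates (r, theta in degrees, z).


r = sqrt(14^2 + (-16)^2) = 21.2603
theta = atan2(-16, 14) = 311.1859 deg
z = 0

r = 21.2603, theta = 311.1859 deg, z = 0


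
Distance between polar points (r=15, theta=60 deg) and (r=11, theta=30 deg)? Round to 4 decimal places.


d = sqrt(r1^2 + r2^2 - 2*r1*r2*cos(t2-t1))
d = sqrt(15^2 + 11^2 - 2*15*11*cos(30-60)) = 7.7596

7.7596


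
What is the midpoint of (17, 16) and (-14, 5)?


Midpoint = ((17+-14)/2, (16+5)/2) = (1.5, 10.5)

(1.5, 10.5)


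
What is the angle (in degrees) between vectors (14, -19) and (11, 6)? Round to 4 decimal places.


dot = 14*11 + -19*6 = 40
|u| = 23.6008, |v| = 12.53
cos(angle) = 0.1353
angle = 82.2261 degrees

82.2261 degrees


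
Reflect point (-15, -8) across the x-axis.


Reflection across x-axis: (x, y) -> (x, -y)
(-15, -8) -> (-15, 8)

(-15, 8)


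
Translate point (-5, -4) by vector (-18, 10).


Translation: (x+dx, y+dy) = (-5+-18, -4+10) = (-23, 6)

(-23, 6)


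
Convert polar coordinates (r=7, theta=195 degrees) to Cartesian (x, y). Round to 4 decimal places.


x = 7 * cos(195) = -6.7615
y = 7 * sin(195) = -1.8117

(-6.7615, -1.8117)


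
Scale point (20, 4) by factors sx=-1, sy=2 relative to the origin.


Scaling: (x*sx, y*sy) = (20*-1, 4*2) = (-20, 8)

(-20, 8)


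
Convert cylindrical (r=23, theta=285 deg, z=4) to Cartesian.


x = 23 * cos(285) = 5.9528
y = 23 * sin(285) = -22.2163
z = 4

(5.9528, -22.2163, 4)


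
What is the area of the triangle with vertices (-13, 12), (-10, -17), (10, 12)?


Area = |x1(y2-y3) + x2(y3-y1) + x3(y1-y2)| / 2
= |-13*(-17-12) + -10*(12-12) + 10*(12--17)| / 2
= 333.5

333.5


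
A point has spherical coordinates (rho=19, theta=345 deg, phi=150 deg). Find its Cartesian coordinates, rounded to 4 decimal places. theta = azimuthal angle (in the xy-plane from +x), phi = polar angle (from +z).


x = 19 * sin(150) * cos(345) = 9.1763
y = 19 * sin(150) * sin(345) = -2.4588
z = 19 * cos(150) = -16.4545

(9.1763, -2.4588, -16.4545)


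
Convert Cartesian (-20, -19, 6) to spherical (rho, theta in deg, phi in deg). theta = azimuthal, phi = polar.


rho = sqrt((-20)^2 + (-19)^2 + 6^2) = 28.2312
theta = atan2(-19, -20) = 223.5312 deg
phi = acos(6/28.2312) = 77.7293 deg

rho = 28.2312, theta = 223.5312 deg, phi = 77.7293 deg


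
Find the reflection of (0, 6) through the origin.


Reflection through origin: (x, y) -> (-x, -y)
(0, 6) -> (0, -6)

(0, -6)


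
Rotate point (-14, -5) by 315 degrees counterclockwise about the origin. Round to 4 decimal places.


x' = -14*cos(315) - -5*sin(315) = -13.435
y' = -14*sin(315) + -5*cos(315) = 6.364

(-13.435, 6.364)


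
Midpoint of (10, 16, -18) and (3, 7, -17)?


Midpoint = ((10+3)/2, (16+7)/2, (-18+-17)/2) = (6.5, 11.5, -17.5)

(6.5, 11.5, -17.5)


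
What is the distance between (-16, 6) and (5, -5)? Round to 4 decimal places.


d = sqrt((5--16)^2 + (-5-6)^2) = 23.7065

23.7065


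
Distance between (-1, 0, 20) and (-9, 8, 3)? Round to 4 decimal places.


d = sqrt((-9--1)^2 + (8-0)^2 + (3-20)^2) = 20.4206

20.4206


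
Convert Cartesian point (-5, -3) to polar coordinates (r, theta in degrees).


r = sqrt((-5)^2 + (-3)^2) = 5.831
theta = atan2(-3, -5) = 210.9638 degrees

r = 5.831, theta = 210.9638 degrees


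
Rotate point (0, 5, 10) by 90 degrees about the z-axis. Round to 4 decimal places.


x' = 0*cos(90) - 5*sin(90) = -5
y' = 0*sin(90) + 5*cos(90) = 0
z' = 10

(-5, 0, 10)


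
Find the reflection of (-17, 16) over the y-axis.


Reflection across y-axis: (x, y) -> (-x, y)
(-17, 16) -> (17, 16)

(17, 16)


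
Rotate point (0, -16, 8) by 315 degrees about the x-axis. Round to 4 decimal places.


x' = 0
y' = -16*cos(315) - 8*sin(315) = -5.6569
z' = -16*sin(315) + 8*cos(315) = 16.9706

(0, -5.6569, 16.9706)


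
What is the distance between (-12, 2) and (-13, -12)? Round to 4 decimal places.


d = sqrt((-13--12)^2 + (-12-2)^2) = 14.0357

14.0357


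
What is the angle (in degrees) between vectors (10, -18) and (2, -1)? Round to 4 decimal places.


dot = 10*2 + -18*-1 = 38
|u| = 20.5913, |v| = 2.2361
cos(angle) = 0.8253
angle = 34.3803 degrees

34.3803 degrees


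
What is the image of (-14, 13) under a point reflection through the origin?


Reflection through origin: (x, y) -> (-x, -y)
(-14, 13) -> (14, -13)

(14, -13)


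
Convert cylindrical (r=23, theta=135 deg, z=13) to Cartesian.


x = 23 * cos(135) = -16.2635
y = 23 * sin(135) = 16.2635
z = 13

(-16.2635, 16.2635, 13)


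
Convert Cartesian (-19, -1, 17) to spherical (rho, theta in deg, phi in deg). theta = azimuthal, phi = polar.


rho = sqrt((-19)^2 + (-1)^2 + 17^2) = 25.5147
theta = atan2(-1, -19) = 183.0128 deg
phi = acos(17/25.5147) = 48.2192 deg

rho = 25.5147, theta = 183.0128 deg, phi = 48.2192 deg


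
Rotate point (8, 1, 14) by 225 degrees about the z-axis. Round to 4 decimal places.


x' = 8*cos(225) - 1*sin(225) = -4.9497
y' = 8*sin(225) + 1*cos(225) = -6.364
z' = 14

(-4.9497, -6.364, 14)


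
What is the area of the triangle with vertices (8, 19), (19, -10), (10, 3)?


Area = |x1(y2-y3) + x2(y3-y1) + x3(y1-y2)| / 2
= |8*(-10-3) + 19*(3-19) + 10*(19--10)| / 2
= 59

59


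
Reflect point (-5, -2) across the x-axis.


Reflection across x-axis: (x, y) -> (x, -y)
(-5, -2) -> (-5, 2)

(-5, 2)


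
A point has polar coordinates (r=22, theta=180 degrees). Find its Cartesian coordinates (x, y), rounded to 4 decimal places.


x = 22 * cos(180) = -22
y = 22 * sin(180) = 0

(-22, 0)


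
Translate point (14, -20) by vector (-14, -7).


Translation: (x+dx, y+dy) = (14+-14, -20+-7) = (0, -27)

(0, -27)


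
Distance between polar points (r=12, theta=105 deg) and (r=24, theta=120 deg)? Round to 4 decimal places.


d = sqrt(r1^2 + r2^2 - 2*r1*r2*cos(t2-t1))
d = sqrt(12^2 + 24^2 - 2*12*24*cos(120-105)) = 12.7917

12.7917


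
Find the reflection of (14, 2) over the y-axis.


Reflection across y-axis: (x, y) -> (-x, y)
(14, 2) -> (-14, 2)

(-14, 2)


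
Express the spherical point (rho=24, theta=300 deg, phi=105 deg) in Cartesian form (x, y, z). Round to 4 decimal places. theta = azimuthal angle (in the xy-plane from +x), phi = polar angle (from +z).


x = 24 * sin(105) * cos(300) = 11.5911
y = 24 * sin(105) * sin(300) = -20.0764
z = 24 * cos(105) = -6.2117

(11.5911, -20.0764, -6.2117)


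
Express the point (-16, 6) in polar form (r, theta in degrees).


r = sqrt((-16)^2 + 6^2) = 17.088
theta = atan2(6, -16) = 159.444 degrees

r = 17.088, theta = 159.444 degrees


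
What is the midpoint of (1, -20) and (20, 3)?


Midpoint = ((1+20)/2, (-20+3)/2) = (10.5, -8.5)

(10.5, -8.5)


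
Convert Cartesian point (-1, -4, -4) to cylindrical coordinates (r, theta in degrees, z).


r = sqrt((-1)^2 + (-4)^2) = 4.1231
theta = atan2(-4, -1) = 255.9638 deg
z = -4

r = 4.1231, theta = 255.9638 deg, z = -4


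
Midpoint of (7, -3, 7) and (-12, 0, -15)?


Midpoint = ((7+-12)/2, (-3+0)/2, (7+-15)/2) = (-2.5, -1.5, -4)

(-2.5, -1.5, -4)


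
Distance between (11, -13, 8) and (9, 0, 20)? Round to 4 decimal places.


d = sqrt((9-11)^2 + (0--13)^2 + (20-8)^2) = 17.8045

17.8045


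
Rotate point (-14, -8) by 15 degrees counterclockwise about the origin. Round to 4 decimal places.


x' = -14*cos(15) - -8*sin(15) = -11.4524
y' = -14*sin(15) + -8*cos(15) = -11.3509

(-11.4524, -11.3509)


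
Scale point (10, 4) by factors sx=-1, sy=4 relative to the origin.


Scaling: (x*sx, y*sy) = (10*-1, 4*4) = (-10, 16)

(-10, 16)


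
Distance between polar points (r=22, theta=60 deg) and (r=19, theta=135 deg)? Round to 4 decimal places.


d = sqrt(r1^2 + r2^2 - 2*r1*r2*cos(t2-t1))
d = sqrt(22^2 + 19^2 - 2*22*19*cos(135-60)) = 25.0724

25.0724


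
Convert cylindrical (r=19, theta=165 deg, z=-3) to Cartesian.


x = 19 * cos(165) = -18.3526
y = 19 * sin(165) = 4.9176
z = -3

(-18.3526, 4.9176, -3)


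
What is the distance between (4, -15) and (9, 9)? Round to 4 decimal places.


d = sqrt((9-4)^2 + (9--15)^2) = 24.5153

24.5153


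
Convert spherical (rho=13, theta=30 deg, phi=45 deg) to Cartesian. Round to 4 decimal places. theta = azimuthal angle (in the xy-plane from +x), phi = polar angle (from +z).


x = 13 * sin(45) * cos(30) = 7.9608
y = 13 * sin(45) * sin(30) = 4.5962
z = 13 * cos(45) = 9.1924

(7.9608, 4.5962, 9.1924)


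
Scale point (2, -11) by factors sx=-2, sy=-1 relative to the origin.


Scaling: (x*sx, y*sy) = (2*-2, -11*-1) = (-4, 11)

(-4, 11)


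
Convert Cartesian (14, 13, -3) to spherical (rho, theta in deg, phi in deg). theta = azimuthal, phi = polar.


rho = sqrt(14^2 + 13^2 + (-3)^2) = 19.3391
theta = atan2(13, 14) = 42.8789 deg
phi = acos(-3/19.3391) = 98.9241 deg

rho = 19.3391, theta = 42.8789 deg, phi = 98.9241 deg


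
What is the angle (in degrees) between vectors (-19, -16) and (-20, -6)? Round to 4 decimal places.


dot = -19*-20 + -16*-6 = 476
|u| = 24.8395, |v| = 20.8806
cos(angle) = 0.9177
angle = 23.4017 degrees

23.4017 degrees


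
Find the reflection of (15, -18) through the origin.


Reflection through origin: (x, y) -> (-x, -y)
(15, -18) -> (-15, 18)

(-15, 18)


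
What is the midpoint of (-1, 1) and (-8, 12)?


Midpoint = ((-1+-8)/2, (1+12)/2) = (-4.5, 6.5)

(-4.5, 6.5)


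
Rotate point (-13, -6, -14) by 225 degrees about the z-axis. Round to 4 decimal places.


x' = -13*cos(225) - -6*sin(225) = 4.9497
y' = -13*sin(225) + -6*cos(225) = 13.435
z' = -14

(4.9497, 13.435, -14)


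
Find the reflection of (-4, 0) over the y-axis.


Reflection across y-axis: (x, y) -> (-x, y)
(-4, 0) -> (4, 0)

(4, 0)


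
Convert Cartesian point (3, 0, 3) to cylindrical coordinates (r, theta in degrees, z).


r = sqrt(3^2 + 0^2) = 3
theta = atan2(0, 3) = 0 deg
z = 3

r = 3, theta = 0 deg, z = 3


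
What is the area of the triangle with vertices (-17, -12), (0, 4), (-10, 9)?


Area = |x1(y2-y3) + x2(y3-y1) + x3(y1-y2)| / 2
= |-17*(4-9) + 0*(9--12) + -10*(-12-4)| / 2
= 122.5

122.5


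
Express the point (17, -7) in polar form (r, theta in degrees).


r = sqrt(17^2 + (-7)^2) = 18.3848
theta = atan2(-7, 17) = 337.6199 degrees

r = 18.3848, theta = 337.6199 degrees


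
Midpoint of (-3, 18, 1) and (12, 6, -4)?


Midpoint = ((-3+12)/2, (18+6)/2, (1+-4)/2) = (4.5, 12, -1.5)

(4.5, 12, -1.5)


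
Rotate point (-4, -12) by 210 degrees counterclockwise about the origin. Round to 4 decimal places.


x' = -4*cos(210) - -12*sin(210) = -2.5359
y' = -4*sin(210) + -12*cos(210) = 12.3923

(-2.5359, 12.3923)


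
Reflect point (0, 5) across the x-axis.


Reflection across x-axis: (x, y) -> (x, -y)
(0, 5) -> (0, -5)

(0, -5)


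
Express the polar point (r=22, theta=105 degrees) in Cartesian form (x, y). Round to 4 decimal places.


x = 22 * cos(105) = -5.694
y = 22 * sin(105) = 21.2504

(-5.694, 21.2504)


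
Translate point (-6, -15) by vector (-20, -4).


Translation: (x+dx, y+dy) = (-6+-20, -15+-4) = (-26, -19)

(-26, -19)


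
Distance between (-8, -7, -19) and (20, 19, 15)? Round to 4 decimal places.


d = sqrt((20--8)^2 + (19--7)^2 + (15--19)^2) = 51.1468

51.1468


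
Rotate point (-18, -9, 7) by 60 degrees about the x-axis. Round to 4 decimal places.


x' = -18
y' = -9*cos(60) - 7*sin(60) = -10.5622
z' = -9*sin(60) + 7*cos(60) = -4.2942

(-18, -10.5622, -4.2942)


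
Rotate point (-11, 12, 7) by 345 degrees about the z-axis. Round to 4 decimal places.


x' = -11*cos(345) - 12*sin(345) = -7.5194
y' = -11*sin(345) + 12*cos(345) = 14.4381
z' = 7

(-7.5194, 14.4381, 7)


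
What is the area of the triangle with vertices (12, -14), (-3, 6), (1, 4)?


Area = |x1(y2-y3) + x2(y3-y1) + x3(y1-y2)| / 2
= |12*(6-4) + -3*(4--14) + 1*(-14-6)| / 2
= 25

25


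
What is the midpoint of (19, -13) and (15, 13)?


Midpoint = ((19+15)/2, (-13+13)/2) = (17, 0)

(17, 0)


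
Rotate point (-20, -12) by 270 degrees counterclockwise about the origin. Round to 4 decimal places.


x' = -20*cos(270) - -12*sin(270) = -12
y' = -20*sin(270) + -12*cos(270) = 20

(-12, 20)


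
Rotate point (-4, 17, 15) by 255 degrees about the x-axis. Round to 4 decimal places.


x' = -4
y' = 17*cos(255) - 15*sin(255) = 10.089
z' = 17*sin(255) + 15*cos(255) = -20.303

(-4, 10.089, -20.303)


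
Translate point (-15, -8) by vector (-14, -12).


Translation: (x+dx, y+dy) = (-15+-14, -8+-12) = (-29, -20)

(-29, -20)


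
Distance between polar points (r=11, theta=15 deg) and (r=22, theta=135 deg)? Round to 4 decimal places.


d = sqrt(r1^2 + r2^2 - 2*r1*r2*cos(t2-t1))
d = sqrt(11^2 + 22^2 - 2*11*22*cos(135-15)) = 29.1033

29.1033


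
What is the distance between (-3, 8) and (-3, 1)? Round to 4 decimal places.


d = sqrt((-3--3)^2 + (1-8)^2) = 7

7


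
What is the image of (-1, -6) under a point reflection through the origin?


Reflection through origin: (x, y) -> (-x, -y)
(-1, -6) -> (1, 6)

(1, 6)


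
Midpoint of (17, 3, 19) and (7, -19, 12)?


Midpoint = ((17+7)/2, (3+-19)/2, (19+12)/2) = (12, -8, 15.5)

(12, -8, 15.5)


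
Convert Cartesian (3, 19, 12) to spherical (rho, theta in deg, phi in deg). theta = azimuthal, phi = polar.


rho = sqrt(3^2 + 19^2 + 12^2) = 22.6716
theta = atan2(19, 3) = 81.0274 deg
phi = acos(12/22.6716) = 58.042 deg

rho = 22.6716, theta = 81.0274 deg, phi = 58.042 deg


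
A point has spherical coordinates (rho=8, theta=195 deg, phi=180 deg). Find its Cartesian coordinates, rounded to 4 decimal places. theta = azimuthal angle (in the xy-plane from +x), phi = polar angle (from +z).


x = 8 * sin(180) * cos(195) = 0
y = 8 * sin(180) * sin(195) = 0
z = 8 * cos(180) = -8

(0, 0, -8)


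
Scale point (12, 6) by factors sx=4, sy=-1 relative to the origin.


Scaling: (x*sx, y*sy) = (12*4, 6*-1) = (48, -6)

(48, -6)


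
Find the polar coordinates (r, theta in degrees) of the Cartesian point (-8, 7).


r = sqrt((-8)^2 + 7^2) = 10.6301
theta = atan2(7, -8) = 138.8141 degrees

r = 10.6301, theta = 138.8141 degrees


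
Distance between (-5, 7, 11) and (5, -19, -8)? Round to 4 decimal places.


d = sqrt((5--5)^2 + (-19-7)^2 + (-8-11)^2) = 33.7194

33.7194


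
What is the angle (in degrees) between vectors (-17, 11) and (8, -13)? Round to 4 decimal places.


dot = -17*8 + 11*-13 = -279
|u| = 20.2485, |v| = 15.2643
cos(angle) = -0.9027
angle = 154.5127 degrees

154.5127 degrees


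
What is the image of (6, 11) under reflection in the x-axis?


Reflection across x-axis: (x, y) -> (x, -y)
(6, 11) -> (6, -11)

(6, -11)


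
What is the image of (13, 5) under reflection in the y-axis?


Reflection across y-axis: (x, y) -> (-x, y)
(13, 5) -> (-13, 5)

(-13, 5)


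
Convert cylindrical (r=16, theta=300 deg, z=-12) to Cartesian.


x = 16 * cos(300) = 8
y = 16 * sin(300) = -13.8564
z = -12

(8, -13.8564, -12)


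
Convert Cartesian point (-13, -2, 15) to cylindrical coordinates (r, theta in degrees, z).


r = sqrt((-13)^2 + (-2)^2) = 13.1529
theta = atan2(-2, -13) = 188.7462 deg
z = 15

r = 13.1529, theta = 188.7462 deg, z = 15


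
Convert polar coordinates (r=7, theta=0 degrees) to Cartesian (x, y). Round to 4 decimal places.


x = 7 * cos(0) = 7
y = 7 * sin(0) = 0

(7, 0)


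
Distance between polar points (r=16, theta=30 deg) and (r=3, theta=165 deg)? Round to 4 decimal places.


d = sqrt(r1^2 + r2^2 - 2*r1*r2*cos(t2-t1))
d = sqrt(16^2 + 3^2 - 2*16*3*cos(165-30)) = 18.2451

18.2451


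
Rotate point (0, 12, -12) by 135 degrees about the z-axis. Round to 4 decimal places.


x' = 0*cos(135) - 12*sin(135) = -8.4853
y' = 0*sin(135) + 12*cos(135) = -8.4853
z' = -12

(-8.4853, -8.4853, -12)


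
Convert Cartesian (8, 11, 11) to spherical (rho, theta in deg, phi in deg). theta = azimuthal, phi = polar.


rho = sqrt(8^2 + 11^2 + 11^2) = 17.4929
theta = atan2(11, 8) = 53.9726 deg
phi = acos(11/17.4929) = 51.0363 deg

rho = 17.4929, theta = 53.9726 deg, phi = 51.0363 deg


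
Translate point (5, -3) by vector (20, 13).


Translation: (x+dx, y+dy) = (5+20, -3+13) = (25, 10)

(25, 10)


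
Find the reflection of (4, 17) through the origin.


Reflection through origin: (x, y) -> (-x, -y)
(4, 17) -> (-4, -17)

(-4, -17)


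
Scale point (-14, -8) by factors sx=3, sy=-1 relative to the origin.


Scaling: (x*sx, y*sy) = (-14*3, -8*-1) = (-42, 8)

(-42, 8)


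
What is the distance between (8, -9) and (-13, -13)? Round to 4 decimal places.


d = sqrt((-13-8)^2 + (-13--9)^2) = 21.3776

21.3776


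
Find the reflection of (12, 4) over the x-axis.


Reflection across x-axis: (x, y) -> (x, -y)
(12, 4) -> (12, -4)

(12, -4)


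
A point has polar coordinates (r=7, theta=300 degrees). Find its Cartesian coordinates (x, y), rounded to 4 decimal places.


x = 7 * cos(300) = 3.5
y = 7 * sin(300) = -6.0622

(3.5, -6.0622)


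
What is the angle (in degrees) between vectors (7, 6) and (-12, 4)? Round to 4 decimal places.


dot = 7*-12 + 6*4 = -60
|u| = 9.2195, |v| = 12.6491
cos(angle) = -0.5145
angle = 120.9638 degrees

120.9638 degrees


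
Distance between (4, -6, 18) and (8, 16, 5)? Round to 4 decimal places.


d = sqrt((8-4)^2 + (16--6)^2 + (5-18)^2) = 25.865

25.865


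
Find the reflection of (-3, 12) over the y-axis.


Reflection across y-axis: (x, y) -> (-x, y)
(-3, 12) -> (3, 12)

(3, 12)


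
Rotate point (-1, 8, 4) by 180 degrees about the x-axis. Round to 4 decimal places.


x' = -1
y' = 8*cos(180) - 4*sin(180) = -8
z' = 8*sin(180) + 4*cos(180) = -4

(-1, -8, -4)


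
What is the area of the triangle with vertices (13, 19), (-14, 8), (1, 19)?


Area = |x1(y2-y3) + x2(y3-y1) + x3(y1-y2)| / 2
= |13*(8-19) + -14*(19-19) + 1*(19-8)| / 2
= 66

66


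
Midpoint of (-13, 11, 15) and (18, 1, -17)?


Midpoint = ((-13+18)/2, (11+1)/2, (15+-17)/2) = (2.5, 6, -1)

(2.5, 6, -1)


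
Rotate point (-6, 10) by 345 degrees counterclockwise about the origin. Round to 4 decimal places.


x' = -6*cos(345) - 10*sin(345) = -3.2074
y' = -6*sin(345) + 10*cos(345) = 11.2122

(-3.2074, 11.2122)


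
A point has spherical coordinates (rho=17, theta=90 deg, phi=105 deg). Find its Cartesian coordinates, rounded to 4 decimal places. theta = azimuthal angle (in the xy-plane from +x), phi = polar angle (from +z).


x = 17 * sin(105) * cos(90) = 0
y = 17 * sin(105) * sin(90) = 16.4207
z = 17 * cos(105) = -4.3999

(0, 16.4207, -4.3999)


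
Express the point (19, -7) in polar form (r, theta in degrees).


r = sqrt(19^2 + (-7)^2) = 20.2485
theta = atan2(-7, 19) = 339.7751 degrees

r = 20.2485, theta = 339.7751 degrees


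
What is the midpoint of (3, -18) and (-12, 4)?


Midpoint = ((3+-12)/2, (-18+4)/2) = (-4.5, -7)

(-4.5, -7)


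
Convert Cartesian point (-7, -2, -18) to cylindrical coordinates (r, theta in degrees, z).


r = sqrt((-7)^2 + (-2)^2) = 7.2801
theta = atan2(-2, -7) = 195.9454 deg
z = -18

r = 7.2801, theta = 195.9454 deg, z = -18


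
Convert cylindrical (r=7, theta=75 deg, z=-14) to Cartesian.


x = 7 * cos(75) = 1.8117
y = 7 * sin(75) = 6.7615
z = -14

(1.8117, 6.7615, -14)


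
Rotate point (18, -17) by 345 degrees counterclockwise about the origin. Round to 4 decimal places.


x' = 18*cos(345) - -17*sin(345) = 12.9867
y' = 18*sin(345) + -17*cos(345) = -21.0795

(12.9867, -21.0795)


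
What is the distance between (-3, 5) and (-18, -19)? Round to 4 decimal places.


d = sqrt((-18--3)^2 + (-19-5)^2) = 28.3019

28.3019


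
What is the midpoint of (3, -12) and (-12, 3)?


Midpoint = ((3+-12)/2, (-12+3)/2) = (-4.5, -4.5)

(-4.5, -4.5)


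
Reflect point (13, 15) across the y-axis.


Reflection across y-axis: (x, y) -> (-x, y)
(13, 15) -> (-13, 15)

(-13, 15)


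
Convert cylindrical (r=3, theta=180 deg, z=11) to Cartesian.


x = 3 * cos(180) = -3
y = 3 * sin(180) = 0
z = 11

(-3, 0, 11)


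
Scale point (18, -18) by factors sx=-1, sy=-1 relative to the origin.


Scaling: (x*sx, y*sy) = (18*-1, -18*-1) = (-18, 18)

(-18, 18)


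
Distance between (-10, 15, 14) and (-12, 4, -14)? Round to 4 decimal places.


d = sqrt((-12--10)^2 + (4-15)^2 + (-14-14)^2) = 30.1496

30.1496


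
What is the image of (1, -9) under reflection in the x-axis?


Reflection across x-axis: (x, y) -> (x, -y)
(1, -9) -> (1, 9)

(1, 9)


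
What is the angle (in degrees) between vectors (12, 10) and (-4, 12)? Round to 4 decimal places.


dot = 12*-4 + 10*12 = 72
|u| = 15.6205, |v| = 12.6491
cos(angle) = 0.3644
angle = 68.6294 degrees

68.6294 degrees


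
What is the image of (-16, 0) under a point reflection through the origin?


Reflection through origin: (x, y) -> (-x, -y)
(-16, 0) -> (16, 0)

(16, 0)


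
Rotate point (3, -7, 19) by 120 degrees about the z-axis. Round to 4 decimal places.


x' = 3*cos(120) - -7*sin(120) = 4.5622
y' = 3*sin(120) + -7*cos(120) = 6.0981
z' = 19

(4.5622, 6.0981, 19)


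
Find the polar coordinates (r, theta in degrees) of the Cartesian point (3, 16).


r = sqrt(3^2 + 16^2) = 16.2788
theta = atan2(16, 3) = 79.3803 degrees

r = 16.2788, theta = 79.3803 degrees


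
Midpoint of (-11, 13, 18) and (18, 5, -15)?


Midpoint = ((-11+18)/2, (13+5)/2, (18+-15)/2) = (3.5, 9, 1.5)

(3.5, 9, 1.5)


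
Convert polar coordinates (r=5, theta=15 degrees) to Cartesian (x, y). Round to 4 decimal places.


x = 5 * cos(15) = 4.8296
y = 5 * sin(15) = 1.2941

(4.8296, 1.2941)


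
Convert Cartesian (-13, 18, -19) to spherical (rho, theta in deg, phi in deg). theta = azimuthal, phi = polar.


rho = sqrt((-13)^2 + 18^2 + (-19)^2) = 29.2233
theta = atan2(18, -13) = 125.8377 deg
phi = acos(-19/29.2233) = 130.5542 deg

rho = 29.2233, theta = 125.8377 deg, phi = 130.5542 deg


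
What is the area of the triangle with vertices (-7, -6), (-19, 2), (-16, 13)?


Area = |x1(y2-y3) + x2(y3-y1) + x3(y1-y2)| / 2
= |-7*(2-13) + -19*(13--6) + -16*(-6-2)| / 2
= 78

78


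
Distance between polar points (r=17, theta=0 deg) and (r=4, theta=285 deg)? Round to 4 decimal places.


d = sqrt(r1^2 + r2^2 - 2*r1*r2*cos(t2-t1))
d = sqrt(17^2 + 4^2 - 2*17*4*cos(285-0)) = 16.4256

16.4256


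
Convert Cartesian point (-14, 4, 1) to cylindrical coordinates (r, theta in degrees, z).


r = sqrt((-14)^2 + 4^2) = 14.5602
theta = atan2(4, -14) = 164.0546 deg
z = 1

r = 14.5602, theta = 164.0546 deg, z = 1


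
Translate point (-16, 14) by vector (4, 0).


Translation: (x+dx, y+dy) = (-16+4, 14+0) = (-12, 14)

(-12, 14)


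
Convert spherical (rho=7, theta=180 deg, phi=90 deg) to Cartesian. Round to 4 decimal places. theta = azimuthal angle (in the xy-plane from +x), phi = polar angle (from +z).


x = 7 * sin(90) * cos(180) = -7
y = 7 * sin(90) * sin(180) = 0
z = 7 * cos(90) = 0

(-7, 0, 0)


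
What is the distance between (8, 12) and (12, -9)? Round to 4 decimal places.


d = sqrt((12-8)^2 + (-9-12)^2) = 21.3776

21.3776


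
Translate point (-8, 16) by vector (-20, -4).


Translation: (x+dx, y+dy) = (-8+-20, 16+-4) = (-28, 12)

(-28, 12)


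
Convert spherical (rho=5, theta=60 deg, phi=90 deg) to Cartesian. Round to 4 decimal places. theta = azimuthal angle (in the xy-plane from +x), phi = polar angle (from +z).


x = 5 * sin(90) * cos(60) = 2.5
y = 5 * sin(90) * sin(60) = 4.3301
z = 5 * cos(90) = 0

(2.5, 4.3301, 0)


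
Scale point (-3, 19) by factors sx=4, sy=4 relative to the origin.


Scaling: (x*sx, y*sy) = (-3*4, 19*4) = (-12, 76)

(-12, 76)


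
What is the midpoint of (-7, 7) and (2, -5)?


Midpoint = ((-7+2)/2, (7+-5)/2) = (-2.5, 1)

(-2.5, 1)


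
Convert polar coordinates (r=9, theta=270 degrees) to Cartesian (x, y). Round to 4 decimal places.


x = 9 * cos(270) = 0
y = 9 * sin(270) = -9

(0, -9)


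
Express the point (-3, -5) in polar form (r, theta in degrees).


r = sqrt((-3)^2 + (-5)^2) = 5.831
theta = atan2(-5, -3) = 239.0362 degrees

r = 5.831, theta = 239.0362 degrees


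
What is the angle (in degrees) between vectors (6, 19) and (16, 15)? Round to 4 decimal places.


dot = 6*16 + 19*15 = 381
|u| = 19.9249, |v| = 21.9317
cos(angle) = 0.8719
angle = 29.322 degrees

29.322 degrees


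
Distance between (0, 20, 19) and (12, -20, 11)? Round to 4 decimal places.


d = sqrt((12-0)^2 + (-20-20)^2 + (11-19)^2) = 42.5206

42.5206


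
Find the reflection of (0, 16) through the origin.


Reflection through origin: (x, y) -> (-x, -y)
(0, 16) -> (0, -16)

(0, -16)


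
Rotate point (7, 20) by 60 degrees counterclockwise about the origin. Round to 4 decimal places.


x' = 7*cos(60) - 20*sin(60) = -13.8205
y' = 7*sin(60) + 20*cos(60) = 16.0622

(-13.8205, 16.0622)


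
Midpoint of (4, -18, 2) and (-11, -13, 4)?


Midpoint = ((4+-11)/2, (-18+-13)/2, (2+4)/2) = (-3.5, -15.5, 3)

(-3.5, -15.5, 3)


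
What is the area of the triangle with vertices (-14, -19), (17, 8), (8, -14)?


Area = |x1(y2-y3) + x2(y3-y1) + x3(y1-y2)| / 2
= |-14*(8--14) + 17*(-14--19) + 8*(-19-8)| / 2
= 219.5

219.5


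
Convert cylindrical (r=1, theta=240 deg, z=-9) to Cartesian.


x = 1 * cos(240) = -0.5
y = 1 * sin(240) = -0.866
z = -9

(-0.5, -0.866, -9)


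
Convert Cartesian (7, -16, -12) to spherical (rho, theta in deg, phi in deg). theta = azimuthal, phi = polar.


rho = sqrt(7^2 + (-16)^2 + (-12)^2) = 21.1896
theta = atan2(-16, 7) = 293.6294 deg
phi = acos(-12/21.1896) = 124.4937 deg

rho = 21.1896, theta = 293.6294 deg, phi = 124.4937 deg


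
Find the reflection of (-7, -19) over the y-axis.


Reflection across y-axis: (x, y) -> (-x, y)
(-7, -19) -> (7, -19)

(7, -19)


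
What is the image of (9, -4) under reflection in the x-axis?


Reflection across x-axis: (x, y) -> (x, -y)
(9, -4) -> (9, 4)

(9, 4)


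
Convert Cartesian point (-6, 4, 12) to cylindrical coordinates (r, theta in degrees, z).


r = sqrt((-6)^2 + 4^2) = 7.2111
theta = atan2(4, -6) = 146.3099 deg
z = 12

r = 7.2111, theta = 146.3099 deg, z = 12


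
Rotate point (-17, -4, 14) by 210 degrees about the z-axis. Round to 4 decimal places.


x' = -17*cos(210) - -4*sin(210) = 12.7224
y' = -17*sin(210) + -4*cos(210) = 11.9641
z' = 14

(12.7224, 11.9641, 14)


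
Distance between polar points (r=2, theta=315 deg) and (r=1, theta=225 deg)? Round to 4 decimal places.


d = sqrt(r1^2 + r2^2 - 2*r1*r2*cos(t2-t1))
d = sqrt(2^2 + 1^2 - 2*2*1*cos(225-315)) = 2.2361

2.2361


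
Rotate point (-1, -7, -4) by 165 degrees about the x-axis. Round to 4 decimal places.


x' = -1
y' = -7*cos(165) - -4*sin(165) = 7.7968
z' = -7*sin(165) + -4*cos(165) = 2.052

(-1, 7.7968, 2.052)


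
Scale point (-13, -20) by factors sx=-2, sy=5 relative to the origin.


Scaling: (x*sx, y*sy) = (-13*-2, -20*5) = (26, -100)

(26, -100)


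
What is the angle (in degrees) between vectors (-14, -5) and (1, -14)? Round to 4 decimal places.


dot = -14*1 + -5*-14 = 56
|u| = 14.8661, |v| = 14.0357
cos(angle) = 0.2684
angle = 74.4318 degrees

74.4318 degrees


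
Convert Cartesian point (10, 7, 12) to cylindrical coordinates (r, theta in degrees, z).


r = sqrt(10^2 + 7^2) = 12.2066
theta = atan2(7, 10) = 34.992 deg
z = 12

r = 12.2066, theta = 34.992 deg, z = 12


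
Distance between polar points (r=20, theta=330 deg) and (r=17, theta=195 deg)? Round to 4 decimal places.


d = sqrt(r1^2 + r2^2 - 2*r1*r2*cos(t2-t1))
d = sqrt(20^2 + 17^2 - 2*20*17*cos(195-330)) = 34.2028

34.2028


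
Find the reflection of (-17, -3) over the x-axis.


Reflection across x-axis: (x, y) -> (x, -y)
(-17, -3) -> (-17, 3)

(-17, 3)


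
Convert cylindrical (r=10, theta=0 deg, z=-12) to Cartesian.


x = 10 * cos(0) = 10
y = 10 * sin(0) = 0
z = -12

(10, 0, -12)


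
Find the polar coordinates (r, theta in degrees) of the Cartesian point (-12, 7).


r = sqrt((-12)^2 + 7^2) = 13.8924
theta = atan2(7, -12) = 149.7436 degrees

r = 13.8924, theta = 149.7436 degrees


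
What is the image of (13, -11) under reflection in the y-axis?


Reflection across y-axis: (x, y) -> (-x, y)
(13, -11) -> (-13, -11)

(-13, -11)


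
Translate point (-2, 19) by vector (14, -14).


Translation: (x+dx, y+dy) = (-2+14, 19+-14) = (12, 5)

(12, 5)


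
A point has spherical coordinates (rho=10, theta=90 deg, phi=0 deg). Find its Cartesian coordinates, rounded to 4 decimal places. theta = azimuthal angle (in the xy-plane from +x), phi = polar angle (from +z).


x = 10 * sin(0) * cos(90) = 0
y = 10 * sin(0) * sin(90) = 0
z = 10 * cos(0) = 10

(0, 0, 10)


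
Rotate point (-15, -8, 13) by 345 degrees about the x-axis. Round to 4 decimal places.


x' = -15
y' = -8*cos(345) - 13*sin(345) = -4.3628
z' = -8*sin(345) + 13*cos(345) = 14.6276

(-15, -4.3628, 14.6276)


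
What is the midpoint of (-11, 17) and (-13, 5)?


Midpoint = ((-11+-13)/2, (17+5)/2) = (-12, 11)

(-12, 11)


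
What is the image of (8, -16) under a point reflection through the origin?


Reflection through origin: (x, y) -> (-x, -y)
(8, -16) -> (-8, 16)

(-8, 16)


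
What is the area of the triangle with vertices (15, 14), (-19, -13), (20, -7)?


Area = |x1(y2-y3) + x2(y3-y1) + x3(y1-y2)| / 2
= |15*(-13--7) + -19*(-7-14) + 20*(14--13)| / 2
= 424.5

424.5


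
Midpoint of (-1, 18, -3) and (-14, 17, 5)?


Midpoint = ((-1+-14)/2, (18+17)/2, (-3+5)/2) = (-7.5, 17.5, 1)

(-7.5, 17.5, 1)


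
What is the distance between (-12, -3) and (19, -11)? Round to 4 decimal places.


d = sqrt((19--12)^2 + (-11--3)^2) = 32.0156

32.0156


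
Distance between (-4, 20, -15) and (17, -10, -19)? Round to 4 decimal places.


d = sqrt((17--4)^2 + (-10-20)^2 + (-19--15)^2) = 36.8375

36.8375


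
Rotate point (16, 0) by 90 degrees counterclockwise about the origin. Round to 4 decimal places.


x' = 16*cos(90) - 0*sin(90) = 0
y' = 16*sin(90) + 0*cos(90) = 16

(0, 16)


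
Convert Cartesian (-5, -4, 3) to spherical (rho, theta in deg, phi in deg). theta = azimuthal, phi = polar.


rho = sqrt((-5)^2 + (-4)^2 + 3^2) = 7.0711
theta = atan2(-4, -5) = 218.6598 deg
phi = acos(3/7.0711) = 64.8959 deg

rho = 7.0711, theta = 218.6598 deg, phi = 64.8959 deg


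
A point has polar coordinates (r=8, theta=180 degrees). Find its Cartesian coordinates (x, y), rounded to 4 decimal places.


x = 8 * cos(180) = -8
y = 8 * sin(180) = 0

(-8, 0)


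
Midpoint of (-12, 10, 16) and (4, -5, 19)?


Midpoint = ((-12+4)/2, (10+-5)/2, (16+19)/2) = (-4, 2.5, 17.5)

(-4, 2.5, 17.5)


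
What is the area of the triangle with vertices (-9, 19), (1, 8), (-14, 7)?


Area = |x1(y2-y3) + x2(y3-y1) + x3(y1-y2)| / 2
= |-9*(8-7) + 1*(7-19) + -14*(19-8)| / 2
= 87.5

87.5


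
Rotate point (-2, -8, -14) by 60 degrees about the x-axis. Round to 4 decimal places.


x' = -2
y' = -8*cos(60) - -14*sin(60) = 8.1244
z' = -8*sin(60) + -14*cos(60) = -13.9282

(-2, 8.1244, -13.9282)


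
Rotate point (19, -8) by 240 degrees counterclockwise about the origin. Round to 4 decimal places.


x' = 19*cos(240) - -8*sin(240) = -16.4282
y' = 19*sin(240) + -8*cos(240) = -12.4545

(-16.4282, -12.4545)


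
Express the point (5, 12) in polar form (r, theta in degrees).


r = sqrt(5^2 + 12^2) = 13
theta = atan2(12, 5) = 67.3801 degrees

r = 13, theta = 67.3801 degrees


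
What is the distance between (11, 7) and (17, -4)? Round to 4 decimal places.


d = sqrt((17-11)^2 + (-4-7)^2) = 12.53

12.53


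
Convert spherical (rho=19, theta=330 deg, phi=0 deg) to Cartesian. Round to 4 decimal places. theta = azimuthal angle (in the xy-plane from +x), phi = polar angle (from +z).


x = 19 * sin(0) * cos(330) = 0
y = 19 * sin(0) * sin(330) = 0
z = 19 * cos(0) = 19

(0, 0, 19)


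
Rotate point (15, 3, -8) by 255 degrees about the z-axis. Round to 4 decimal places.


x' = 15*cos(255) - 3*sin(255) = -0.9845
y' = 15*sin(255) + 3*cos(255) = -15.2653
z' = -8

(-0.9845, -15.2653, -8)


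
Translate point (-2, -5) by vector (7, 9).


Translation: (x+dx, y+dy) = (-2+7, -5+9) = (5, 4)

(5, 4)


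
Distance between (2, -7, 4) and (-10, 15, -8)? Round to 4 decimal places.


d = sqrt((-10-2)^2 + (15--7)^2 + (-8-4)^2) = 27.7849

27.7849


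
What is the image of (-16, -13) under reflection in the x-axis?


Reflection across x-axis: (x, y) -> (x, -y)
(-16, -13) -> (-16, 13)

(-16, 13)
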